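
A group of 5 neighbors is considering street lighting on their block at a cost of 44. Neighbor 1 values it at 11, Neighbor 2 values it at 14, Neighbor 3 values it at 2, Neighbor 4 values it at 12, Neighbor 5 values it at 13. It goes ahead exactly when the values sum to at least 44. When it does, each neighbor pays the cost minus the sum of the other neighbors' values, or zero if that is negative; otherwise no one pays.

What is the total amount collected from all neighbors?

18

Total value 52 ≥ cost 44, so it is built.
Neighbor 1: others sum to 41; max(0, 44 - 41) = 3.
Neighbor 2: others sum to 38; max(0, 44 - 38) = 6.
Neighbor 3: others sum to 50; max(0, 44 - 50) = 0.
Neighbor 4: others sum to 40; max(0, 44 - 40) = 4.
Neighbor 5: others sum to 39; max(0, 44 - 39) = 5.
Total collected = 3 + 6 + 0 + 4 + 5 = 18.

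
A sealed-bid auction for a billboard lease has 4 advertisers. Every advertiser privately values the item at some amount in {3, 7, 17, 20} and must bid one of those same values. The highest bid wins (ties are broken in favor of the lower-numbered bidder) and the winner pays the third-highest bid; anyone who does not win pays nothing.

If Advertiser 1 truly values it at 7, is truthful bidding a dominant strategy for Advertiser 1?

Consider the case where Advertiser 2 bids 3, Advertiser 3 bids 3 and Advertiser 4 bids 17.
Truthful bid 7: loses, pays 0, utility 0.
Bid 17 instead: wins, pays 3, utility 7 - 3 = 4.
Since 4 > 0, bidding 17 is strictly better here, so truthful bidding is not dominant.

No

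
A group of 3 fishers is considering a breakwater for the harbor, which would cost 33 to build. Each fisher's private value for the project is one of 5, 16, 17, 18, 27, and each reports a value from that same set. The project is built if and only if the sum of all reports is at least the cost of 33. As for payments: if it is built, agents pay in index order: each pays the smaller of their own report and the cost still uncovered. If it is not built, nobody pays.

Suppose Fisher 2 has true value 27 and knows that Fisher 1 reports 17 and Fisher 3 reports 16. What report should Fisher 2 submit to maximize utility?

5

Report 5: project built, pays 5, utility 27 - 5 = 22.
Report 16: project built, pays 16, utility 27 - 16 = 11.
Report 17: project built, pays 16, utility 27 - 16 = 11.
Report 18: project built, pays 16, utility 27 - 16 = 11.
Report 27: project built, pays 16, utility 27 - 16 = 11.
The best choice is 5 with utility 22.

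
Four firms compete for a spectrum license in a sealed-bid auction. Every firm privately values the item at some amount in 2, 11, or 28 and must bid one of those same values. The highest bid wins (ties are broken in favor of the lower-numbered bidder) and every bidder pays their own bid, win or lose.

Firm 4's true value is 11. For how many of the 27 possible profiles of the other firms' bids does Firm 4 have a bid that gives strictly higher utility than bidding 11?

Others bid (2, 2, 11): truth gives -11; bid 2 gives -2 > -11. Violating.
Others bid (2, 2, 28): truth gives -11; bid 2 gives -2 > -11. Violating.
Others bid (2, 11, 2): truth gives -11; bid 2 gives -2 > -11. Violating.
Others bid (2, 11, 11): truth gives -11; bid 2 gives -2 > -11. Violating.
Others bid (2, 2, 2): truth gives 0; no alternative beats it.
(Checking all 27 profiles: 26 have a profitable deviation, 1 does not.)

26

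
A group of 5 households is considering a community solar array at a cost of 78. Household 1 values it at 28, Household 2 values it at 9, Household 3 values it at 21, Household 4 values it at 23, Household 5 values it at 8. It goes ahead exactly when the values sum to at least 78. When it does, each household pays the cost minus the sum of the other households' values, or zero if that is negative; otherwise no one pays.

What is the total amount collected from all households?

39

Total value 89 ≥ cost 78, so it is built.
Household 1: others sum to 61; max(0, 78 - 61) = 17.
Household 2: others sum to 80; max(0, 78 - 80) = 0.
Household 3: others sum to 68; max(0, 78 - 68) = 10.
Household 4: others sum to 66; max(0, 78 - 66) = 12.
Household 5: others sum to 81; max(0, 78 - 81) = 0.
Total collected = 17 + 0 + 10 + 12 + 0 = 39.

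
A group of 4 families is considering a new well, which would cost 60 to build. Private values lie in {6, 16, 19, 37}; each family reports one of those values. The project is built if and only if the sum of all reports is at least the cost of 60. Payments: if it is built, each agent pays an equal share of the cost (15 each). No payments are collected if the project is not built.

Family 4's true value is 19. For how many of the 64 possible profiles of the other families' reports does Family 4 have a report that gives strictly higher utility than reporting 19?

Others report (6, 6, 16): truth gives 0; report 37 gives 4 > 0. Violating.
Others report (6, 6, 19): truth gives 0; report 37 gives 4 > 0. Violating.
Others report (6, 16, 6): truth gives 0; report 37 gives 4 > 0. Violating.
Others report (6, 16, 16): truth gives 0; report 37 gives 4 > 0. Violating.
Others report (6, 6, 6): truth gives 0; no alternative beats it.
Others report (6, 6, 37): truth gives 4; no alternative beats it.
(Checking all 64 profiles: 9 have a profitable deviation, 55 do not.)

9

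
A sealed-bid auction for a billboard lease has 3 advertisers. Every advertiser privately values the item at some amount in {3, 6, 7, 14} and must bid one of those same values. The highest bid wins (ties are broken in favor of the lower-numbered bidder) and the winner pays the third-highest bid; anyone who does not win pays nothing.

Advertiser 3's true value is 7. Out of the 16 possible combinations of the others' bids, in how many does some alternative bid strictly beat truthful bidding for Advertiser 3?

Others bid (3, 7): truth gives 0; bid 14 gives 4 > 0. Violating.
Others bid (6, 7): truth gives 0; bid 14 gives 1 > 0. Violating.
Others bid (7, 3): truth gives 0; bid 14 gives 4 > 0. Violating.
Others bid (7, 6): truth gives 0; bid 14 gives 1 > 0. Violating.
Others bid (3, 3): truth gives 4; no alternative beats it.
Others bid (3, 6): truth gives 4; no alternative beats it.
(Checking all 16 profiles: 4 have a profitable deviation, 12 do not.)

4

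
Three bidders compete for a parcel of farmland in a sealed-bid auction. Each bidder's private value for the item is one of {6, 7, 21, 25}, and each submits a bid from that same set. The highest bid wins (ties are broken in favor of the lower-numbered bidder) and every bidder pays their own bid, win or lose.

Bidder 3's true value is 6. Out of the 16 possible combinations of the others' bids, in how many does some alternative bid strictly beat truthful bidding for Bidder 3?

1

Others bid (6, 6): truth gives -6; bid 7 gives -1 > -6. Violating.
Others bid (6, 7): truth gives -6; no alternative beats it.
Others bid (6, 21): truth gives -6; no alternative beats it.
(Checking all 16 profiles: 1 has a profitable deviation, 15 do not.)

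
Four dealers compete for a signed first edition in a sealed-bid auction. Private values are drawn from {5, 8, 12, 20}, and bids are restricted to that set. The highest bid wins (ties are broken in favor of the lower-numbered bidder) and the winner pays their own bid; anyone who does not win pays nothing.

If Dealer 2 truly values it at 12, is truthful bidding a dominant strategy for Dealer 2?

No

Consider the case where Dealer 1 bids 5, Dealer 3 bids 5 and Dealer 4 bids 5.
Truthful bid 12: wins, pays 12, utility 12 - 12 = 0.
Bid 8 instead: wins, pays 8, utility 12 - 8 = 4.
Since 4 > 0, bidding 8 is strictly better here, so truthful bidding is not dominant.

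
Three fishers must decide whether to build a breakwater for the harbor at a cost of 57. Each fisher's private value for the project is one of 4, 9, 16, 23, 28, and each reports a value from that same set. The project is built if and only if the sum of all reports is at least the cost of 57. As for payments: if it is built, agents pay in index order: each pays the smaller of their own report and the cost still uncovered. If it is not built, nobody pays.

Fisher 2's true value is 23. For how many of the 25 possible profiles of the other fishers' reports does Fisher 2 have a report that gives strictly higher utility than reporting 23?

Others report (16, 28): truth gives 0; report 16 gives 7 > 0. Violating.
Others report (23, 23): truth gives 0; report 16 gives 7 > 0. Violating.
Others report (23, 28): truth gives 0; report 9 gives 14 > 0. Violating.
Others report (28, 16): truth gives 0; report 16 gives 7 > 0. Violating.
Others report (4, 4): truth gives 0; no alternative beats it.
Others report (4, 9): truth gives 0; no alternative beats it.
(Checking all 25 profiles: 6 have a profitable deviation, 19 do not.)

6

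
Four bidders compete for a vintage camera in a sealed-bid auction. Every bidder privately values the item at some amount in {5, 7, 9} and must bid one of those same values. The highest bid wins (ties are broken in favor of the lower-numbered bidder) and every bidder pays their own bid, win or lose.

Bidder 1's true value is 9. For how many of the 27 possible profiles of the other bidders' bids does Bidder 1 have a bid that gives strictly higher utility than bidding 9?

8

Others bid (5, 5, 5): truth gives 0; bid 5 gives 4 > 0. Violating.
Others bid (5, 5, 7): truth gives 0; bid 7 gives 2 > 0. Violating.
Others bid (5, 7, 5): truth gives 0; bid 7 gives 2 > 0. Violating.
Others bid (5, 7, 7): truth gives 0; bid 7 gives 2 > 0. Violating.
Others bid (5, 5, 9): truth gives 0; no alternative beats it.
Others bid (5, 7, 9): truth gives 0; no alternative beats it.
(Checking all 27 profiles: 8 have a profitable deviation, 19 do not.)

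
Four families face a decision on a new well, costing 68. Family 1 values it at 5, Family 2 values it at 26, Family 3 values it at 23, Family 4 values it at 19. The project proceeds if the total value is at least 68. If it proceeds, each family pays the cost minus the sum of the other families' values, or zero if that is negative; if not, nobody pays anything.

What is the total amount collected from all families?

53

Total value 73 ≥ cost 68, so it is built.
Family 1: others sum to 68; max(0, 68 - 68) = 0.
Family 2: others sum to 47; max(0, 68 - 47) = 21.
Family 3: others sum to 50; max(0, 68 - 50) = 18.
Family 4: others sum to 54; max(0, 68 - 54) = 14.
Total collected = 0 + 21 + 18 + 14 = 53.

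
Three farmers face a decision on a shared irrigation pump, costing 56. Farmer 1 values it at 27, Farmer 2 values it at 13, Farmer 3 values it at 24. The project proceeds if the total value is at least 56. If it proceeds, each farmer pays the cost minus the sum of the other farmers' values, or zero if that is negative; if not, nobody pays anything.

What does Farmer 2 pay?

5

Total value 64 ≥ cost 56, so the project is built.
The other farmers' values sum to 51.
Cost minus that sum is 56 - 51 = 5.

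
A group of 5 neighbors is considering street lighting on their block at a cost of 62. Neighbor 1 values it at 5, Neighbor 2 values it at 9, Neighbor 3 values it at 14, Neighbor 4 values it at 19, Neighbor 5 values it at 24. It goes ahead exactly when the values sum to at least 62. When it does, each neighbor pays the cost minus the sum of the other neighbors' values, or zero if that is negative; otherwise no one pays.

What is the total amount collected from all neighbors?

Total value 71 ≥ cost 62, so it is built.
Neighbor 1: others sum to 66; max(0, 62 - 66) = 0.
Neighbor 2: others sum to 62; max(0, 62 - 62) = 0.
Neighbor 3: others sum to 57; max(0, 62 - 57) = 5.
Neighbor 4: others sum to 52; max(0, 62 - 52) = 10.
Neighbor 5: others sum to 47; max(0, 62 - 47) = 15.
Total collected = 0 + 0 + 5 + 10 + 15 = 30.

30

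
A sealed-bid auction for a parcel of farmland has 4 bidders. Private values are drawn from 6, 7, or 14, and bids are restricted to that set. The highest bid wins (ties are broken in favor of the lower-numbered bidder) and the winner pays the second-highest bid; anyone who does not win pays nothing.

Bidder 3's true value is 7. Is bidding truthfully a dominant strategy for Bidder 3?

Yes

Check each profile of the others' bids and compare truth against every alternative bid.
Others bid (6, 6, 6): truth gives 1, best alternative gives 1.
Others bid (6, 6, 7): truth gives 0, best alternative gives 0.
Others bid (6, 6, 14): truth gives 0, best alternative gives 0.
Others bid (6, 7, 6): truth gives 0, best alternative gives 0.
Others bid (6, 7, 7): truth gives 0, best alternative gives 0.
Others bid (6, 7, 14): truth gives 0, best alternative gives 0.
(Remaining 21 profiles checked similarly; truth is weakly best in each.)
In every case the truthful bid is at least as good as any alternative, so it is a dominant strategy.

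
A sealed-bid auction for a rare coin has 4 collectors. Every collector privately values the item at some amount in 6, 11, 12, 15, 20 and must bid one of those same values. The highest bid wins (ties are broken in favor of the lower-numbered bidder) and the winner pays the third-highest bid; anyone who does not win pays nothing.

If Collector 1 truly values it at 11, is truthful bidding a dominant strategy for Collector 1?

No

Consider the case where Collector 2 bids 6, Collector 3 bids 6 and Collector 4 bids 12.
Truthful bid 11: loses, pays 0, utility 0.
Bid 12 instead: wins, pays 6, utility 11 - 6 = 5.
Since 5 > 0, bidding 12 is strictly better here, so truthful bidding is not dominant.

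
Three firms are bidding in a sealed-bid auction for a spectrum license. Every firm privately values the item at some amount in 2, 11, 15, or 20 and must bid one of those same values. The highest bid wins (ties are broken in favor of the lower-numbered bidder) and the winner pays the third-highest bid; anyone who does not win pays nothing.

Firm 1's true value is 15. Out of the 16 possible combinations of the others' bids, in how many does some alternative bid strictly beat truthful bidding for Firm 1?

4

Others bid (2, 20): truth gives 0; bid 20 gives 13 > 0. Violating.
Others bid (11, 20): truth gives 0; bid 20 gives 4 > 0. Violating.
Others bid (20, 2): truth gives 0; bid 20 gives 13 > 0. Violating.
Others bid (20, 11): truth gives 0; bid 20 gives 4 > 0. Violating.
Others bid (2, 2): truth gives 13; no alternative beats it.
Others bid (2, 11): truth gives 13; no alternative beats it.
(Checking all 16 profiles: 4 have a profitable deviation, 12 do not.)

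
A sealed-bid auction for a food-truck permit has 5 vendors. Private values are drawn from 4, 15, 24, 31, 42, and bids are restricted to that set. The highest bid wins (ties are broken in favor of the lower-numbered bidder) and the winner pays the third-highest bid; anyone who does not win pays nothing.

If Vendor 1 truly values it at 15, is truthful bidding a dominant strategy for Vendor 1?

No

Consider the case where Vendor 2 bids 4, Vendor 3 bids 4, Vendor 4 bids 4 and Vendor 5 bids 24.
Truthful bid 15: loses, pays 0, utility 0.
Bid 24 instead: wins, pays 4, utility 15 - 4 = 11.
Since 11 > 0, bidding 24 is strictly better here, so truthful bidding is not dominant.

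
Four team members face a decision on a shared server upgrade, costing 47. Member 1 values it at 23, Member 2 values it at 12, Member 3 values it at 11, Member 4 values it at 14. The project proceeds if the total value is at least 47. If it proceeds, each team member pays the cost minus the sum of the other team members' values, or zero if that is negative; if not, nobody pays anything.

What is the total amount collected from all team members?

11

Total value 60 ≥ cost 47, so it is built.
Member 1: others sum to 37; max(0, 47 - 37) = 10.
Member 2: others sum to 48; max(0, 47 - 48) = 0.
Member 3: others sum to 49; max(0, 47 - 49) = 0.
Member 4: others sum to 46; max(0, 47 - 46) = 1.
Total collected = 10 + 0 + 0 + 1 = 11.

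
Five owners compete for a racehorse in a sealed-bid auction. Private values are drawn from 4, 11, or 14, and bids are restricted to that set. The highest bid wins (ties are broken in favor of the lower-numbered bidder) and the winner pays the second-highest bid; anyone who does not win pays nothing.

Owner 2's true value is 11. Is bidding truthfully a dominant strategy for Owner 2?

Check each profile of the others' bids and compare truth against every alternative bid.
Others bid (4, 4, 4, 4): truth gives 7, best alternative gives 7.
Others bid (4, 4, 4, 11): truth gives 0, best alternative gives 0.
Others bid (4, 4, 4, 14): truth gives 0, best alternative gives 0.
Others bid (4, 4, 11, 4): truth gives 0, best alternative gives 0.
Others bid (4, 4, 11, 11): truth gives 0, best alternative gives 0.
Others bid (4, 4, 11, 14): truth gives 0, best alternative gives 0.
(Remaining 75 profiles checked similarly; truth is weakly best in each.)
In every case the truthful bid is at least as good as any alternative, so it is a dominant strategy.

Yes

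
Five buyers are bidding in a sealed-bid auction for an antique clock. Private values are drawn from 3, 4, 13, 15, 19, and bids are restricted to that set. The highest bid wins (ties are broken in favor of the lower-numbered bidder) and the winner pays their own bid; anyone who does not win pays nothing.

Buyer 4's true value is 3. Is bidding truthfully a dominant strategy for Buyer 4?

Yes

Check each profile of the others' bids and compare truth against every alternative bid.
Others bid (3, 3, 3, 3): truth gives 0, best alternative gives -1.
Others bid (3, 3, 3, 4): truth gives 0, best alternative gives -1.
Others bid (3, 3, 3, 13): truth gives 0, best alternative gives 0.
Others bid (3, 3, 3, 15): truth gives 0, best alternative gives 0.
Others bid (3, 3, 3, 19): truth gives 0, best alternative gives 0.
Others bid (3, 3, 4, 3): truth gives 0, best alternative gives 0.
(Remaining 619 profiles checked similarly; truth is weakly best in each.)
In every case the truthful bid is at least as good as any alternative, so it is a dominant strategy.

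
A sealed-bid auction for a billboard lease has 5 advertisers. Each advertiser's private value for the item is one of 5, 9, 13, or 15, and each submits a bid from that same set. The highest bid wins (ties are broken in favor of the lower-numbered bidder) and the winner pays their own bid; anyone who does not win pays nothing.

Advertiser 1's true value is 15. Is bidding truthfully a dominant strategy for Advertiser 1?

Consider the case where Advertiser 2 bids 5, Advertiser 3 bids 5, Advertiser 4 bids 5 and Advertiser 5 bids 5.
Truthful bid 15: wins, pays 15, utility 15 - 15 = 0.
Bid 5 instead: wins, pays 5, utility 15 - 5 = 10.
Since 10 > 0, bidding 5 is strictly better here, so truthful bidding is not dominant.

No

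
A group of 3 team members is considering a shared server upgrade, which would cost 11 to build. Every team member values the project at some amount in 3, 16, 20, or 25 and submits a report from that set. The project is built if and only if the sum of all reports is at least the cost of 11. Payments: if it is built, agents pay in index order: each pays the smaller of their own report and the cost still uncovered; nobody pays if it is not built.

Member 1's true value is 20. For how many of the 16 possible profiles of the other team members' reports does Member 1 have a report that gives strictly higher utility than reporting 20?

Others report (3, 16): truth gives 9; report 3 gives 17 > 9. Violating.
Others report (3, 20): truth gives 9; report 3 gives 17 > 9. Violating.
Others report (3, 25): truth gives 9; report 3 gives 17 > 9. Violating.
Others report (16, 3): truth gives 9; report 3 gives 17 > 9. Violating.
Others report (3, 3): truth gives 9; no alternative beats it.
(Checking all 16 profiles: 15 have a profitable deviation, 1 does not.)

15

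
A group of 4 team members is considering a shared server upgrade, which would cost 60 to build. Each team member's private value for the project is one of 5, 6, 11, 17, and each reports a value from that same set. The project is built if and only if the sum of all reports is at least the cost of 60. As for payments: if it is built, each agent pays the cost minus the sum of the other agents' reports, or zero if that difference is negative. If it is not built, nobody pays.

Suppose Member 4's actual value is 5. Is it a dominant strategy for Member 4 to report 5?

Check each profile of the others' reports and compare truth against every alternative report.
Others report (5, 5, 5): truth gives 0, best alternative gives 0.
Others report (5, 5, 6): truth gives 0, best alternative gives 0.
Others report (5, 5, 11): truth gives 0, best alternative gives 0.
Others report (5, 5, 17): truth gives 0, best alternative gives 0.
Others report (5, 6, 5): truth gives 0, best alternative gives 0.
Others report (5, 6, 6): truth gives 0, best alternative gives 0.
(Remaining 58 profiles checked similarly; truth is weakly best in each.)
In every case the truthful report is at least as good as any alternative, so it is a dominant strategy.

Yes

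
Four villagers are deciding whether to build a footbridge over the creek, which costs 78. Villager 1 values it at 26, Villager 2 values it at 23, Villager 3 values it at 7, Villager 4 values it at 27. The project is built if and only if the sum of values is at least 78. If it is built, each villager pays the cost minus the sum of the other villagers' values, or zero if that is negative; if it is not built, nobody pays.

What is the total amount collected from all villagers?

63

Total value 83 ≥ cost 78, so it is built.
Villager 1: others sum to 57; max(0, 78 - 57) = 21.
Villager 2: others sum to 60; max(0, 78 - 60) = 18.
Villager 3: others sum to 76; max(0, 78 - 76) = 2.
Villager 4: others sum to 56; max(0, 78 - 56) = 22.
Total collected = 21 + 18 + 2 + 22 = 63.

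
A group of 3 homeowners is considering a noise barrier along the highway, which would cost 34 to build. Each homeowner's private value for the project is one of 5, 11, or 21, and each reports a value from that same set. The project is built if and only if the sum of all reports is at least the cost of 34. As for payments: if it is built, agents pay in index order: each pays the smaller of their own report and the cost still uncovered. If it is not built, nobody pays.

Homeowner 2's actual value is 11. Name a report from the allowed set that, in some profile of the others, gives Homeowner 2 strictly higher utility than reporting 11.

Suppose Homeowner 1 reports 11 and Homeowner 3 reports 21.
Report 11: project built, pays 11, utility 11 - 11 = 0.
Report 5: project built, pays 5, utility 11 - 5 = 6.
So reporting 5 beats truth here (6 > 0).

5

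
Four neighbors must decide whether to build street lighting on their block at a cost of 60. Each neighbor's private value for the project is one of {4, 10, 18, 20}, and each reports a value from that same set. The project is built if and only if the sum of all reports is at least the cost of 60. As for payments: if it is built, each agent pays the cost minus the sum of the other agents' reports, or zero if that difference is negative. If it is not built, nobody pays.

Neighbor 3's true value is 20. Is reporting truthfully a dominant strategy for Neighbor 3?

Yes

Check each profile of the others' reports and compare truth against every alternative report.
Others report (20, 20, 20): truth gives 20, best alternative gives 20.
Others report (18, 20, 20): truth gives 18, best alternative gives 18.
Others report (20, 18, 20): truth gives 18, best alternative gives 18.
Others report (20, 20, 18): truth gives 18, best alternative gives 18.
Others report (18, 18, 20): truth gives 16, best alternative gives 16.
Others report (18, 20, 18): truth gives 16, best alternative gives 16.
(Remaining 58 profiles checked similarly; truth is weakly best in each.)
In every case the truthful report is at least as good as any alternative, so it is a dominant strategy.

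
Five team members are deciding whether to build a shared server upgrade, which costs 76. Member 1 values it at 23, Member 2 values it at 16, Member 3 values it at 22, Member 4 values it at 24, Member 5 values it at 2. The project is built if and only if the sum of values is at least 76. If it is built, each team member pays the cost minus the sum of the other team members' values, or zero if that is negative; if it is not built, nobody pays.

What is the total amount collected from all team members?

41

Total value 87 ≥ cost 76, so it is built.
Member 1: others sum to 64; max(0, 76 - 64) = 12.
Member 2: others sum to 71; max(0, 76 - 71) = 5.
Member 3: others sum to 65; max(0, 76 - 65) = 11.
Member 4: others sum to 63; max(0, 76 - 63) = 13.
Member 5: others sum to 85; max(0, 76 - 85) = 0.
Total collected = 12 + 5 + 11 + 13 + 0 = 41.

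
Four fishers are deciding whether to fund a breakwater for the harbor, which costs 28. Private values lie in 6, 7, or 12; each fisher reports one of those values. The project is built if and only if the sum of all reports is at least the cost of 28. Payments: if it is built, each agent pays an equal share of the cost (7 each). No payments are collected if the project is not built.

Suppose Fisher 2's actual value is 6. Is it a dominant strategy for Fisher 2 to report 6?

Check each profile of the others' reports and compare truth against every alternative report.
Others report (7, 7, 7): truth gives 0, best alternative gives -1.
Others report (6, 6, 12): truth gives -1, best alternative gives -1.
Others report (6, 7, 12): truth gives -1, best alternative gives -1.
Others report (6, 12, 6): truth gives -1, best alternative gives -1.
Others report (6, 12, 7): truth gives -1, best alternative gives -1.
Others report (6, 12, 12): truth gives -1, best alternative gives -1.
(Remaining 21 profiles checked similarly; truth is weakly best in each.)
In every case the truthful report is at least as good as any alternative, so it is a dominant strategy.

Yes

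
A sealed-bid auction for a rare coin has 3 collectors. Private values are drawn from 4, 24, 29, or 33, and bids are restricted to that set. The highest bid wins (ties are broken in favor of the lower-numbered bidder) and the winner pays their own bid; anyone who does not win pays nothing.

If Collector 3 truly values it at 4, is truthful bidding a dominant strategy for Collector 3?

Yes

Check each profile of the others' bids and compare truth against every alternative bid.
Others bid (4, 4): truth gives 0, best alternative gives -20.
Others bid (4, 24): truth gives 0, best alternative gives 0.
Others bid (4, 29): truth gives 0, best alternative gives 0.
Others bid (4, 33): truth gives 0, best alternative gives 0.
Others bid (24, 4): truth gives 0, best alternative gives 0.
Others bid (24, 24): truth gives 0, best alternative gives 0.
(Remaining 10 profiles checked similarly; truth is weakly best in each.)
In every case the truthful bid is at least as good as any alternative, so it is a dominant strategy.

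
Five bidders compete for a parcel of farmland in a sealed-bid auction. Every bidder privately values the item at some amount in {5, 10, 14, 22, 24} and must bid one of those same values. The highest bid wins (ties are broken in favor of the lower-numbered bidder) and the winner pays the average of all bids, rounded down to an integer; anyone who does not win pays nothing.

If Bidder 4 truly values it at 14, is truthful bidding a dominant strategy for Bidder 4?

Consider the case where Bidder 1 bids 5, Bidder 2 bids 5, Bidder 3 bids 5 and Bidder 5 bids 22.
Truthful bid 14: loses, pays 0, utility 0.
Bid 22 instead: wins, pays 11, utility 14 - 11 = 3.
Since 3 > 0, bidding 22 is strictly better here, so truthful bidding is not dominant.

No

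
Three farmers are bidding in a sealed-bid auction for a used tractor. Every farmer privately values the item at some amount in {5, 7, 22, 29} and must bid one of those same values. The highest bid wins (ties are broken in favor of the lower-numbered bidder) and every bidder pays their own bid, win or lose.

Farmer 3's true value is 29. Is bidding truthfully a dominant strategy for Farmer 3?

Consider the case where Farmer 1 bids 5 and Farmer 2 bids 5.
Truthful bid 29: wins, pays 29, utility 29 - 29 = 0.
Bid 7 instead: wins, pays 7, utility 29 - 7 = 22.
Since 22 > 0, bidding 7 is strictly better here, so truthful bidding is not dominant.

No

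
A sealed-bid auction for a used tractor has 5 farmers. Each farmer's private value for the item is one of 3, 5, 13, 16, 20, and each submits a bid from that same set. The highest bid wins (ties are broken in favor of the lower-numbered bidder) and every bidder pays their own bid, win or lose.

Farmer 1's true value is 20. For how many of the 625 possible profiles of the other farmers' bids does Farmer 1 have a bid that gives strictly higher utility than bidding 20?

256

Others bid (3, 3, 3, 3): truth gives 0; bid 3 gives 17 > 0. Violating.
Others bid (3, 3, 3, 5): truth gives 0; bid 5 gives 15 > 0. Violating.
Others bid (3, 3, 3, 13): truth gives 0; bid 13 gives 7 > 0. Violating.
Others bid (3, 3, 3, 16): truth gives 0; bid 16 gives 4 > 0. Violating.
Others bid (3, 3, 3, 20): truth gives 0; no alternative beats it.
Others bid (3, 3, 5, 20): truth gives 0; no alternative beats it.
(Checking all 625 profiles: 256 have a profitable deviation, 369 do not.)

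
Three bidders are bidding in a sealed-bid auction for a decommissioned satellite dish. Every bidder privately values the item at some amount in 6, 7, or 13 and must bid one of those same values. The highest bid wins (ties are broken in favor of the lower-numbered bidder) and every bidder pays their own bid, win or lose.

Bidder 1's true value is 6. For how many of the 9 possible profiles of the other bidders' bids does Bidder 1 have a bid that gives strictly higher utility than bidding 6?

3

Others bid (6, 7): truth gives -6; bid 7 gives -1 > -6. Violating.
Others bid (7, 6): truth gives -6; bid 7 gives -1 > -6. Violating.
Others bid (7, 7): truth gives -6; bid 7 gives -1 > -6. Violating.
Others bid (6, 6): truth gives 0; no alternative beats it.
Others bid (6, 13): truth gives -6; no alternative beats it.
(Checking all 9 profiles: 3 have a profitable deviation, 6 do not.)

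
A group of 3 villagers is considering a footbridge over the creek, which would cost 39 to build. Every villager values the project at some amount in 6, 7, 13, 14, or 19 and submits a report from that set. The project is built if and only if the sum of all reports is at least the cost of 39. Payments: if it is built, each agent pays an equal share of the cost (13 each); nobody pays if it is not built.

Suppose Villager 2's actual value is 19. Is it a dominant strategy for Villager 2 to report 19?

Check each profile of the others' reports and compare truth against every alternative report.
Others report (6, 14): truth gives 6, best alternative gives 0.
Others report (7, 13): truth gives 6, best alternative gives 0.
Others report (7, 14): truth gives 6, best alternative gives 0.
Others report (13, 7): truth gives 6, best alternative gives 0.
Others report (14, 6): truth gives 6, best alternative gives 0.
Others report (14, 7): truth gives 6, best alternative gives 0.
(Remaining 19 profiles checked similarly; truth is weakly best in each.)
In every case the truthful report is at least as good as any alternative, so it is a dominant strategy.

Yes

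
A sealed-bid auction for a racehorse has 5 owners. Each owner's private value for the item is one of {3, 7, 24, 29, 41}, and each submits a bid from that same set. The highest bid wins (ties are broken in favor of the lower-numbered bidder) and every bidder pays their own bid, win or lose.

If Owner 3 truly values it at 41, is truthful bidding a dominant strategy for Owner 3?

No

Consider the case where Owner 1 bids 3, Owner 2 bids 3, Owner 4 bids 3 and Owner 5 bids 3.
Truthful bid 41: wins, pays 41, utility 41 - 41 = 0.
Bid 7 instead: wins, pays 7, utility 41 - 7 = 34.
Since 34 > 0, bidding 7 is strictly better here, so truthful bidding is not dominant.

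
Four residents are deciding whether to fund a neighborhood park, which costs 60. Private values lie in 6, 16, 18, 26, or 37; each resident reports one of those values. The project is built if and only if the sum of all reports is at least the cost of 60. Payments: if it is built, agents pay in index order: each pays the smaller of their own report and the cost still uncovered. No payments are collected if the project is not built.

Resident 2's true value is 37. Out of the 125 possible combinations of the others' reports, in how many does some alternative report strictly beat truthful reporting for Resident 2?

Others report (6, 6, 26): truth gives 0; report 26 gives 11 > 0. Violating.
Others report (6, 6, 37): truth gives 0; report 16 gives 21 > 0. Violating.
Others report (6, 16, 16): truth gives 0; report 26 gives 11 > 0. Violating.
Others report (6, 16, 18): truth gives 0; report 26 gives 11 > 0. Violating.
Others report (6, 6, 6): truth gives 0; no alternative beats it.
Others report (6, 6, 16): truth gives 0; no alternative beats it.
(Checking all 125 profiles: 118 have a profitable deviation, 7 do not.)

118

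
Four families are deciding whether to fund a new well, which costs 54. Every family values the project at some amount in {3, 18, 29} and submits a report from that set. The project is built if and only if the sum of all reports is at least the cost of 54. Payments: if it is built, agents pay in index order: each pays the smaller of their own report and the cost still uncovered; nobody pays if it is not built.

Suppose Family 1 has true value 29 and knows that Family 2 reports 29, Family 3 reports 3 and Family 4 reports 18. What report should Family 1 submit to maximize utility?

Report 3: project not built, utility 0.
Report 18: project built, pays 18, utility 29 - 18 = 11.
Report 29: project built, pays 29, utility 29 - 29 = 0.
The best choice is 18 with utility 11.

18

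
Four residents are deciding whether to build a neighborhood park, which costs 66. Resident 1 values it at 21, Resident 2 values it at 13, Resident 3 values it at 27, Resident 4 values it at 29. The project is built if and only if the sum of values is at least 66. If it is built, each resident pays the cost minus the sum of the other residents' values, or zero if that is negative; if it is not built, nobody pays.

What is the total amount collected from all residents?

8

Total value 90 ≥ cost 66, so it is built.
Resident 1: others sum to 69; max(0, 66 - 69) = 0.
Resident 2: others sum to 77; max(0, 66 - 77) = 0.
Resident 3: others sum to 63; max(0, 66 - 63) = 3.
Resident 4: others sum to 61; max(0, 66 - 61) = 5.
Total collected = 0 + 0 + 3 + 5 = 8.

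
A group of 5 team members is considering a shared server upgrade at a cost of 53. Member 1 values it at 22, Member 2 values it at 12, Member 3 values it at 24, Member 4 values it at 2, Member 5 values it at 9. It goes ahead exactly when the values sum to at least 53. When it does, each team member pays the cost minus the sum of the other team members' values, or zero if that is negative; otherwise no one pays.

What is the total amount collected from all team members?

14

Total value 69 ≥ cost 53, so it is built.
Member 1: others sum to 47; max(0, 53 - 47) = 6.
Member 2: others sum to 57; max(0, 53 - 57) = 0.
Member 3: others sum to 45; max(0, 53 - 45) = 8.
Member 4: others sum to 67; max(0, 53 - 67) = 0.
Member 5: others sum to 60; max(0, 53 - 60) = 0.
Total collected = 6 + 0 + 8 + 0 + 0 = 14.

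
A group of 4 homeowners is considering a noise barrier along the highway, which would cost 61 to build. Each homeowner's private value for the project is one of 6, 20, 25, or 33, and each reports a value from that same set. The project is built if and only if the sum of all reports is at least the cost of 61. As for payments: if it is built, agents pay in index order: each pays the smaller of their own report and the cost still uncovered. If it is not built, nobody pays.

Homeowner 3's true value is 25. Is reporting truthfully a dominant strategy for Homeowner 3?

No

Consider the case where Homeowner 1 reports 6, Homeowner 2 reports 6 and Homeowner 4 reports 33.
Truthful report 25: project built, pays 25, utility 25 - 25 = 0.
Report 20 instead: project built, pays 20, utility 25 - 20 = 5.
Since 5 > 0, reporting 20 is strictly better here, so truthful reporting is not dominant.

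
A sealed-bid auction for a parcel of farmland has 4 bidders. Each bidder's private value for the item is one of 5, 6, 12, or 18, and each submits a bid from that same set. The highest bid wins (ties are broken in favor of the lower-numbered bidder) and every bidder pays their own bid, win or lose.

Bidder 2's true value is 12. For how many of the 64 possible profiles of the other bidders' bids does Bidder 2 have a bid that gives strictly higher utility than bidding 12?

50

Others bid (5, 5, 5): truth gives 0; bid 6 gives 6 > 0. Violating.
Others bid (5, 5, 6): truth gives 0; bid 6 gives 6 > 0. Violating.
Others bid (5, 5, 18): truth gives -12; bid 5 gives -5 > -12. Violating.
Others bid (5, 6, 5): truth gives 0; bid 6 gives 6 > 0. Violating.
Others bid (5, 5, 12): truth gives 0; no alternative beats it.
Others bid (5, 6, 12): truth gives 0; no alternative beats it.
(Checking all 64 profiles: 50 have a profitable deviation, 14 do not.)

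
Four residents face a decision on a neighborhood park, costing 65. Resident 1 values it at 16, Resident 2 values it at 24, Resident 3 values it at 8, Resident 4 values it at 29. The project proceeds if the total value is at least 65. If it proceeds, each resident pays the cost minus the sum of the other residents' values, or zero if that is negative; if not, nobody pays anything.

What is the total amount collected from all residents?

Total value 77 ≥ cost 65, so it is built.
Resident 1: others sum to 61; max(0, 65 - 61) = 4.
Resident 2: others sum to 53; max(0, 65 - 53) = 12.
Resident 3: others sum to 69; max(0, 65 - 69) = 0.
Resident 4: others sum to 48; max(0, 65 - 48) = 17.
Total collected = 4 + 12 + 0 + 17 = 33.

33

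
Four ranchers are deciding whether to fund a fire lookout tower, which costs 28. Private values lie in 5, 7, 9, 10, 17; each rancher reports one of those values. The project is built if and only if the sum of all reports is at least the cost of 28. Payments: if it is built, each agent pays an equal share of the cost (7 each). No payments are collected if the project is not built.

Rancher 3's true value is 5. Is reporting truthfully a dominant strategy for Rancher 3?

Check each profile of the others' reports and compare truth against every alternative report.
Others report (5, 7, 9): truth gives 0, best alternative gives -2.
Others report (5, 7, 10): truth gives 0, best alternative gives -2.
Others report (5, 9, 7): truth gives 0, best alternative gives -2.
Others report (5, 10, 7): truth gives 0, best alternative gives -2.
Others report (7, 5, 9): truth gives 0, best alternative gives -2.
Others report (7, 5, 10): truth gives 0, best alternative gives -2.
(Remaining 119 profiles checked similarly; truth is weakly best in each.)
In every case the truthful report is at least as good as any alternative, so it is a dominant strategy.

Yes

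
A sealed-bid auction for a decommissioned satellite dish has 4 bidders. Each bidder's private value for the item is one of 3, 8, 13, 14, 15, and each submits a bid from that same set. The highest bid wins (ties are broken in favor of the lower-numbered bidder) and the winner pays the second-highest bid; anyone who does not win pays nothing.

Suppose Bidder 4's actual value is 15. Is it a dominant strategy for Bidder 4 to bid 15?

Yes

Check each profile of the others' bids and compare truth against every alternative bid.
Others bid (3, 3, 14): truth gives 1, best alternative gives 0.
Others bid (3, 8, 14): truth gives 1, best alternative gives 0.
Others bid (3, 13, 14): truth gives 1, best alternative gives 0.
Others bid (3, 14, 3): truth gives 1, best alternative gives 0.
Others bid (3, 14, 8): truth gives 1, best alternative gives 0.
Others bid (3, 14, 13): truth gives 1, best alternative gives 0.
(Remaining 119 profiles checked similarly; truth is weakly best in each.)
In every case the truthful bid is at least as good as any alternative, so it is a dominant strategy.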